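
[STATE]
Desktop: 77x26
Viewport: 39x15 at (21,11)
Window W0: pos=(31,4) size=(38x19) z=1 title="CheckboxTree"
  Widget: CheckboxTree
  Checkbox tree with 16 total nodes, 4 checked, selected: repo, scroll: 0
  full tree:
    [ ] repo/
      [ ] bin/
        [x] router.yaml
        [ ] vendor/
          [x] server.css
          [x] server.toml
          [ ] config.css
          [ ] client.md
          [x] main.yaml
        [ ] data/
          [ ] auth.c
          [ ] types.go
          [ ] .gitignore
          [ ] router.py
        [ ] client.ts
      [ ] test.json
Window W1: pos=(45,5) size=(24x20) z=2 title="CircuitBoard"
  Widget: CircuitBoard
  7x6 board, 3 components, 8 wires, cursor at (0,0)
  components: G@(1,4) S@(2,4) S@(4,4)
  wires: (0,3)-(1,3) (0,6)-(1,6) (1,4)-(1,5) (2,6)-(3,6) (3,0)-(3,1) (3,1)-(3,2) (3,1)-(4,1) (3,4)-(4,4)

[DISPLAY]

          ┃       [x] se┃1             
          ┃       [x] se┃              
          ┃       [ ] co┃2             
          ┃       [ ] cl┃              
          ┃       [x] ma┃3   · ─ · ─ · 
          ┃     [ ] data┃        │     
          ┃       [ ] au┃4       ·     
          ┃       [ ] ty┃              
          ┃       [ ] .g┃5             
          ┃       [ ] ro┃Cursor: (0,0) 
          ┃     [ ] clie┃              
          ┗━━━━━━━━━━━━━┃              
                        ┃              
                        ┗━━━━━━━━━━━━━━
                                       


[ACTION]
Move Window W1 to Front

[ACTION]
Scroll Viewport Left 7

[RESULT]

                 ┃       [x] se┃1      
                 ┃       [x] se┃       
                 ┃       [ ] co┃2      
                 ┃       [ ] cl┃       
                 ┃       [x] ma┃3   · ─
                 ┃     [ ] data┃       
                 ┃       [ ] au┃4      
                 ┃       [ ] ty┃       
                 ┃       [ ] .g┃5      
                 ┃       [ ] ro┃Cursor:
                 ┃     [ ] clie┃       
                 ┗━━━━━━━━━━━━━┃       
                               ┃       
                               ┗━━━━━━━
                                       


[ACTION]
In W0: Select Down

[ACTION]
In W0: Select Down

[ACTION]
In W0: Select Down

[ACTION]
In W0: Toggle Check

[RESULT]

                 ┃       [x] se┃1      
                 ┃       [x] se┃       
                 ┃       [x] co┃2      
                 ┃       [x] cl┃       
                 ┃       [x] ma┃3   · ─
                 ┃     [ ] data┃       
                 ┃       [ ] au┃4      
                 ┃       [ ] ty┃       
                 ┃       [ ] .g┃5      
                 ┃       [ ] ro┃Cursor:
                 ┃     [ ] clie┃       
                 ┗━━━━━━━━━━━━━┃       
                               ┃       
                               ┗━━━━━━━
                                       


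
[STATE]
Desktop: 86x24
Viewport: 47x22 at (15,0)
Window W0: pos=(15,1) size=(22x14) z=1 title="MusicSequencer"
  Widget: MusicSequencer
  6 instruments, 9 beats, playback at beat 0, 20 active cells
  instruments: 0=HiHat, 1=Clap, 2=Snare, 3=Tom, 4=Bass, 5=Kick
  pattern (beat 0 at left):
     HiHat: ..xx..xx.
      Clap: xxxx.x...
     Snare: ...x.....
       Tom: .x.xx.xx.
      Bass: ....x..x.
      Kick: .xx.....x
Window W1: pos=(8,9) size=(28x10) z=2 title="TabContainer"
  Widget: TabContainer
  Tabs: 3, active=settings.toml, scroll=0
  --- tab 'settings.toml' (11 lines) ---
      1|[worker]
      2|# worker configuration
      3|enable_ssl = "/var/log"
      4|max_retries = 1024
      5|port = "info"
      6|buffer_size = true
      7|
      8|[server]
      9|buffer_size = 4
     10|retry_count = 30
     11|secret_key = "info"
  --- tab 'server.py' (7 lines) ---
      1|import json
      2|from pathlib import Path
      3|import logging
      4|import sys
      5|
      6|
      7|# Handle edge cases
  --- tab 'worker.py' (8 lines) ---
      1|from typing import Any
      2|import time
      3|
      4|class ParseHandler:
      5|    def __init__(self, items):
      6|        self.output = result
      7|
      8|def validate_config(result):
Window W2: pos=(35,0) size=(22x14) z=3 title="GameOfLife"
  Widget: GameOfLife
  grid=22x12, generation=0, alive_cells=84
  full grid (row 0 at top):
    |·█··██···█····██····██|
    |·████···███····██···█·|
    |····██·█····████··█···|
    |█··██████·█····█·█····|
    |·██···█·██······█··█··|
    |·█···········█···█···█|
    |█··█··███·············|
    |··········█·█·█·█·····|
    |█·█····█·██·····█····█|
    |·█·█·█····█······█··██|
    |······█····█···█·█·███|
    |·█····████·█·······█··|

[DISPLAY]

                    ┏━━━━━━━━━━━━━━━━━━━━┓     
┏━━━━━━━━━━━━━━━━━━━┃ GameOfLife         ┃     
┃ MusicSequencer    ┠────────────────────┨     
┠───────────────────┃Gen: 0              ┃     
┃      ▼12345678    ┃████···███····██···█┃     
┃ HiHat··██··██·    ┃···██·█····████··█··┃     
┃  Clap████·█···    ┃··██████·█····█·█···┃     
┃ Snare···█·····    ┃██···█·██······█··█·┃     
┃   Tom·█·██·██·    ┃█···········█···█···┃     
━━━━━━━━━━━━━━━━━━━━┃··█··███············┃     
ntainer             ┃·········█·█·█·█····┃     
────────────────────┃·█····█·██·····█····┃     
ngs.toml]│ server.py┃█·█·█····█······█··█┃     
────────────────────┗━━━━━━━━━━━━━━━━━━━━┛     
r]                  ┃┛                         
er configuration    ┃                          
_ssl = "/var/log"   ┃                          
tries = 1024        ┃                          
━━━━━━━━━━━━━━━━━━━━┛                          
                                               
                                               
                                               


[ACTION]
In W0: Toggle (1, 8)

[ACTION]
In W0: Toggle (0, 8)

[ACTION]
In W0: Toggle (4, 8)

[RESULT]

                    ┏━━━━━━━━━━━━━━━━━━━━┓     
┏━━━━━━━━━━━━━━━━━━━┃ GameOfLife         ┃     
┃ MusicSequencer    ┠────────────────────┨     
┠───────────────────┃Gen: 0              ┃     
┃      ▼12345678    ┃████···███····██···█┃     
┃ HiHat··██··███    ┃···██·█····████··█··┃     
┃  Clap████·█··█    ┃··██████·█····█·█···┃     
┃ Snare···█·····    ┃██···█·██······█··█·┃     
┃   Tom·█·██·██·    ┃█···········█···█···┃     
━━━━━━━━━━━━━━━━━━━━┃··█··███············┃     
ntainer             ┃·········█·█·█·█····┃     
────────────────────┃·█····█·██·····█····┃     
ngs.toml]│ server.py┃█·█·█····█······█··█┃     
────────────────────┗━━━━━━━━━━━━━━━━━━━━┛     
r]                  ┃┛                         
er configuration    ┃                          
_ssl = "/var/log"   ┃                          
tries = 1024        ┃                          
━━━━━━━━━━━━━━━━━━━━┛                          
                                               
                                               
                                               


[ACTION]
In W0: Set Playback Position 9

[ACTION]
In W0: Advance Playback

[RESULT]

                    ┏━━━━━━━━━━━━━━━━━━━━┓     
┏━━━━━━━━━━━━━━━━━━━┃ GameOfLife         ┃     
┃ MusicSequencer    ┠────────────────────┨     
┠───────────────────┃Gen: 0              ┃     
┃      0▼2345678    ┃████···███····██···█┃     
┃ HiHat··██··███    ┃···██·█····████··█··┃     
┃  Clap████·█··█    ┃··██████·█····█·█···┃     
┃ Snare···█·····    ┃██···█·██······█··█·┃     
┃   Tom·█·██·██·    ┃█···········█···█···┃     
━━━━━━━━━━━━━━━━━━━━┃··█··███············┃     
ntainer             ┃·········█·█·█·█····┃     
────────────────────┃·█····█·██·····█····┃     
ngs.toml]│ server.py┃█·█·█····█······█··█┃     
────────────────────┗━━━━━━━━━━━━━━━━━━━━┛     
r]                  ┃┛                         
er configuration    ┃                          
_ssl = "/var/log"   ┃                          
tries = 1024        ┃                          
━━━━━━━━━━━━━━━━━━━━┛                          
                                               
                                               
                                               


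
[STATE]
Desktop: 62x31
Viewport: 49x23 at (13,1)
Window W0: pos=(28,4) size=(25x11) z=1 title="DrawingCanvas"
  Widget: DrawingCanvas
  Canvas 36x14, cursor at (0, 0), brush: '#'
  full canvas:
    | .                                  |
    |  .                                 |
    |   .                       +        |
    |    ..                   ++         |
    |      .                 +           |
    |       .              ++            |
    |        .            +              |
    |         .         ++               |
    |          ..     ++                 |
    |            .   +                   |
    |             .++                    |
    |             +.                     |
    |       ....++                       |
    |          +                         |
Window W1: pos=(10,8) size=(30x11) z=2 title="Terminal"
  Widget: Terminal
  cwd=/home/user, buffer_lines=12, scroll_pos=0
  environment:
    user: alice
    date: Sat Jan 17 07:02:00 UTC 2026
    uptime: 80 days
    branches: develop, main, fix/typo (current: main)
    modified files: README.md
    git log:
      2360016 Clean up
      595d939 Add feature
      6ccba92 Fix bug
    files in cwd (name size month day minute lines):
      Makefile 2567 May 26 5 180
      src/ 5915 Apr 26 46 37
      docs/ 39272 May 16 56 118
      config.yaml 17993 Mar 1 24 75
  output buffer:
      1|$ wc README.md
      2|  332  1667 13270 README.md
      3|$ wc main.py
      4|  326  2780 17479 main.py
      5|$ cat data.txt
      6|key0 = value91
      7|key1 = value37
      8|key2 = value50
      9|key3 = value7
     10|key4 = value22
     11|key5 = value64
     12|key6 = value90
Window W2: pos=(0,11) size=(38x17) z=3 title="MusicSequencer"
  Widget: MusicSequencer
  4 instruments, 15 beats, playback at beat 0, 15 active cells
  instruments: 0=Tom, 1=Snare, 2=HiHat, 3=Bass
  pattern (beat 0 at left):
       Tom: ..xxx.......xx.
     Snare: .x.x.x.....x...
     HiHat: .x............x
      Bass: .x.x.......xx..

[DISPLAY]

                                                 
                                                 
                                                 
               ┏━━━━━━━━━━━━━━━━━━━━━━━┓         
               ┃ DrawingCanvas         ┃         
               ┠───────────────────────┨         
               ┃+.                     ┃         
━━━━━━━━━━━━━━━━━━━━━━━━━━┓            ┃         
erminal                   ┃            ┃         
──────────────────────────┨            ┃         
━━━━━━━━━━━━━━━━━━━━━━━━┓ ┃            ┃         
cer                     ┃ ┃           +┃         
────────────────────────┨ ┃          + ┃         
678901234               ┃ ┃━━━━━━━━━━━━┛         
······██·               ┃ ┃                      
·····█···               ┃ ┃                      
········█               ┃ ┃                      
·····██··               ┃━┛                      
                        ┃                        
                        ┃                        
                        ┃                        
                        ┃                        
                        ┃                        


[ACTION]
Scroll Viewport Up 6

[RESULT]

                                                 
                                                 
                                                 
                                                 
               ┏━━━━━━━━━━━━━━━━━━━━━━━┓         
               ┃ DrawingCanvas         ┃         
               ┠───────────────────────┨         
               ┃+.                     ┃         
━━━━━━━━━━━━━━━━━━━━━━━━━━┓            ┃         
erminal                   ┃            ┃         
──────────────────────────┨            ┃         
━━━━━━━━━━━━━━━━━━━━━━━━┓ ┃            ┃         
cer                     ┃ ┃           +┃         
────────────────────────┨ ┃          + ┃         
678901234               ┃ ┃━━━━━━━━━━━━┛         
······██·               ┃ ┃                      
·····█···               ┃ ┃                      
········█               ┃ ┃                      
·····██··               ┃━┛                      
                        ┃                        
                        ┃                        
                        ┃                        
                        ┃                        


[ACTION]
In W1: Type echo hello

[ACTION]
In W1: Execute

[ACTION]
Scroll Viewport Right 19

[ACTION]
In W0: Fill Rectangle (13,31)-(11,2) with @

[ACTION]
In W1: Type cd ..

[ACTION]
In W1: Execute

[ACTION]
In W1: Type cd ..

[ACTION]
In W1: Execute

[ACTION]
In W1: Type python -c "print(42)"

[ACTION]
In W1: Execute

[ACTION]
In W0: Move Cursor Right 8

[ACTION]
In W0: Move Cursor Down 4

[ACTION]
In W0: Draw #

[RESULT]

                                                 
                                                 
                                                 
                                                 
               ┏━━━━━━━━━━━━━━━━━━━━━━━┓         
               ┃ DrawingCanvas         ┃         
               ┠───────────────────────┨         
               ┃ .                     ┃         
━━━━━━━━━━━━━━━━━━━━━━━━━━┓            ┃         
erminal                   ┃            ┃         
──────────────────────────┨            ┃         
━━━━━━━━━━━━━━━━━━━━━━━━┓ ┃            ┃         
cer                     ┃ ┃           +┃         
────────────────────────┨ ┃          + ┃         
678901234               ┃ ┃━━━━━━━━━━━━┛         
······██·               ┃ ┃                      
·····█···               ┃ ┃                      
········█               ┃ ┃                      
·····██··               ┃━┛                      
                        ┃                        
                        ┃                        
                        ┃                        
                        ┃                        


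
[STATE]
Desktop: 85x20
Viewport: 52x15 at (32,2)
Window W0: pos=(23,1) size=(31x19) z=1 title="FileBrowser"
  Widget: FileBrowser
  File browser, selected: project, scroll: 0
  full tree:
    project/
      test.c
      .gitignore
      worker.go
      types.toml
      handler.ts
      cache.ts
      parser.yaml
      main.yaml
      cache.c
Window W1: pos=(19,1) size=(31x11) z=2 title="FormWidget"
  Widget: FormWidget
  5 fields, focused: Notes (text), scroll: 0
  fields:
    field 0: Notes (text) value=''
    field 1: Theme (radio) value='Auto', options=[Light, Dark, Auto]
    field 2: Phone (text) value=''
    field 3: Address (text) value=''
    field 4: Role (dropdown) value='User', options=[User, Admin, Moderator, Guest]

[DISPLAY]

                 ┃   ┃                              
─────────────────┨───┨                              
  [             ]┃   ┃                              
  ( ) Light  ( ) ┃   ┃                              
  [             ]┃   ┃                              
  [             ]┃   ┃                              
  [User        ▼]┃   ┃                              
                 ┃   ┃                              
                 ┃   ┃                              
━━━━━━━━━━━━━━━━━┛   ┃                              
.yaml                ┃                              
e.c                  ┃                              
                     ┃                              
                     ┃                              
                     ┃                              


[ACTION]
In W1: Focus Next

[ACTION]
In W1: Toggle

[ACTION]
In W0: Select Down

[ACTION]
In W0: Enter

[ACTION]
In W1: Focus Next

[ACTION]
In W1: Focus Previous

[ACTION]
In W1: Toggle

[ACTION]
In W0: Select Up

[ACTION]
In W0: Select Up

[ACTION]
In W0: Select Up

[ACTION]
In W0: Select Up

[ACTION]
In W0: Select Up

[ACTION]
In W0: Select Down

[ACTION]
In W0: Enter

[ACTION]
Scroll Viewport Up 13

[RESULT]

                                                    
━━━━━━━━━━━━━━━━━┓━━━┓                              
                 ┃   ┃                              
─────────────────┨───┨                              
  [             ]┃   ┃                              
  ( ) Light  ( ) ┃   ┃                              
  [             ]┃   ┃                              
  [             ]┃   ┃                              
  [User        ▼]┃   ┃                              
                 ┃   ┃                              
                 ┃   ┃                              
━━━━━━━━━━━━━━━━━┛   ┃                              
.yaml                ┃                              
e.c                  ┃                              
                     ┃                              


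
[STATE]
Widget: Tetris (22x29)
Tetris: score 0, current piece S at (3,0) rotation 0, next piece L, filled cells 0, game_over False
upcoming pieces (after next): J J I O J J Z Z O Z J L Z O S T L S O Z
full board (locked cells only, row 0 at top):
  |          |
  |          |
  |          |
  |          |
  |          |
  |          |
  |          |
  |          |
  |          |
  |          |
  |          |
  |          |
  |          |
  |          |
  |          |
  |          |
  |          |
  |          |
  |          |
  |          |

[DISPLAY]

    ░░    │Next:      
   ░░     │  ▒        
          │▒▒▒        
          │           
          │           
          │           
          │Score:     
          │0          
          │           
          │           
          │           
          │           
          │           
          │           
          │           
          │           
          │           
          │           
          │           
          │           
          │           
          │           
          │           
          │           
          │           
          │           
          │           
          │           
          │           


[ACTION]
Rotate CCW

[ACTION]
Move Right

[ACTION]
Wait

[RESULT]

          │Next:      
    ░     │  ▒        
    ░░    │▒▒▒        
     ░    │           
          │           
          │           
          │Score:     
          │0          
          │           
          │           
          │           
          │           
          │           
          │           
          │           
          │           
          │           
          │           
          │           
          │           
          │           
          │           
          │           
          │           
          │           
          │           
          │           
          │           
          │           


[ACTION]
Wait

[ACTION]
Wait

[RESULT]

          │Next:      
          │  ▒        
          │▒▒▒        
    ░     │           
    ░░    │           
     ░    │           
          │Score:     
          │0          
          │           
          │           
          │           
          │           
          │           
          │           
          │           
          │           
          │           
          │           
          │           
          │           
          │           
          │           
          │           
          │           
          │           
          │           
          │           
          │           
          │           


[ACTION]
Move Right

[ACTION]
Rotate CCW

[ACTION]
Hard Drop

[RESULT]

     ▒    │Next:      
   ▒▒▒    │█          
          │███        
          │           
          │           
          │           
          │Score:     
          │0          
          │           
          │           
          │           
          │           
          │           
          │           
          │           
          │           
          │           
          │           
      ░░  │           
     ░░   │           
          │           
          │           
          │           
          │           
          │           
          │           
          │           
          │           
          │           


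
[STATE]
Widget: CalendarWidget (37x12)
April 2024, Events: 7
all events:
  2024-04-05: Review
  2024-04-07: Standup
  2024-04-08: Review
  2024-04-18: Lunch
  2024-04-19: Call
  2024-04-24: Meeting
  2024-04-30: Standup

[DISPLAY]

              April 2024             
Mo Tu We Th Fr Sa Su                 
 1  2  3  4  5*  6  7*               
 8*  9 10 11 12 13 14                
15 16 17 18* 19* 20 21               
22 23 24* 25 26 27 28                
29 30*                               
                                     
                                     
                                     
                                     
                                     


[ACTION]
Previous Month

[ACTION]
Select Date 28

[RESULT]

              March 2024             
Mo Tu We Th Fr Sa Su                 
             1  2  3                 
 4  5  6  7  8  9 10                 
11 12 13 14 15 16 17                 
18 19 20 21 22 23 24                 
25 26 27 [28] 29 30 31               
                                     
                                     
                                     
                                     
                                     


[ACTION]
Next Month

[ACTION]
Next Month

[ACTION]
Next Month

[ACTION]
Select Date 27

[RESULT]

              June 2024              
Mo Tu We Th Fr Sa Su                 
                1  2                 
 3  4  5  6  7  8  9                 
10 11 12 13 14 15 16                 
17 18 19 20 21 22 23                 
24 25 26 [27] 28 29 30               
                                     
                                     
                                     
                                     
                                     


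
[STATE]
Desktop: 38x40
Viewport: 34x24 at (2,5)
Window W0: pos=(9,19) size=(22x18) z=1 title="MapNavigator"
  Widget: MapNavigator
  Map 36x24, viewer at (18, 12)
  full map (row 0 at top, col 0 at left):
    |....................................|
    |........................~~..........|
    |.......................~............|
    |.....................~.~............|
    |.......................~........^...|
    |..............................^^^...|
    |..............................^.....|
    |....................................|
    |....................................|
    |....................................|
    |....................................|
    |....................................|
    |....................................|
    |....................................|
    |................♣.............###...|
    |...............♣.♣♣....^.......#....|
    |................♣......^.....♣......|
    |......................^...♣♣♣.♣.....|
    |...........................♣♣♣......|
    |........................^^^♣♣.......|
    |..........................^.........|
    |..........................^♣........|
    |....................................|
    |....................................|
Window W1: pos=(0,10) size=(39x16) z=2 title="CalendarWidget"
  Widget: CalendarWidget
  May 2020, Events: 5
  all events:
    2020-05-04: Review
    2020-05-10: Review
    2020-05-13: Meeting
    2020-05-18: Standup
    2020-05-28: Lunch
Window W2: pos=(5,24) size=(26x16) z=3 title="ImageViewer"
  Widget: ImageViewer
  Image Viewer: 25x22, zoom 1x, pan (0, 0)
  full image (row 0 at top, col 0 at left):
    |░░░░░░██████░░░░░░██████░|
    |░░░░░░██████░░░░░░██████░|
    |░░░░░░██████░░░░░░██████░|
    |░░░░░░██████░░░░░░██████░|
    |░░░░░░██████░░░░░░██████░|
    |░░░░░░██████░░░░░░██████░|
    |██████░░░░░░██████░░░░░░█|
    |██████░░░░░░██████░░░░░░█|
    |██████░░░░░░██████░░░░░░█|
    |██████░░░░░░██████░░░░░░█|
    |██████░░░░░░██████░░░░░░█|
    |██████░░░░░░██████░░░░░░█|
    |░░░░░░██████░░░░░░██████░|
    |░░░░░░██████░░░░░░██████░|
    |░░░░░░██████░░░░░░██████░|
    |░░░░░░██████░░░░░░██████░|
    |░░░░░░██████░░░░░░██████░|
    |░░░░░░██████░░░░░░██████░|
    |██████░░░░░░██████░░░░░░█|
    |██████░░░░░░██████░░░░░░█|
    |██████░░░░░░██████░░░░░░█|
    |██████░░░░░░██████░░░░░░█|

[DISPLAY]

                                  
                                  
                                  
                                  
                                  
━━━━━━━━━━━━━━━━━━━━━━━━━━━━━━━━━━
CalendarWidget                    
──────────────────────────────────
              May 2020            
o Tu We Th Fr Sa Su               
            1  2  3               
4*  5  6  7  8  9 10*             
1 12 13* 14 15 16 17              
8* 19 20 21 22 23 24              
5 26 27 28* 29 30 31              
                                  
                                  
                                  
                                  
   ┏━━━━━━━━━━━━━━━━━━━━━━━━┓     
━━━┃ ImageViewer            ┃━━━━━
   ┠────────────────────────┨     
   ┃░░░░░░██████░░░░░░██████┃     
   ┃░░░░░░██████░░░░░░██████┃     


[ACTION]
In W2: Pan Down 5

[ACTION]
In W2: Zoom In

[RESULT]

                                  
                                  
                                  
                                  
                                  
━━━━━━━━━━━━━━━━━━━━━━━━━━━━━━━━━━
CalendarWidget                    
──────────────────────────────────
              May 2020            
o Tu We Th Fr Sa Su               
            1  2  3               
4*  5  6  7  8  9 10*             
1 12 13* 14 15 16 17              
8* 19 20 21 22 23 24              
5 26 27 28* 29 30 31              
                                  
                                  
                                  
                                  
   ┏━━━━━━━━━━━━━━━━━━━━━━━━┓     
━━━┃ ImageViewer            ┃━━━━━
   ┠────────────────────────┨     
   ┃░░░░░░░░░░░░████████████┃     
   ┃░░░░░░░░░░░░████████████┃     


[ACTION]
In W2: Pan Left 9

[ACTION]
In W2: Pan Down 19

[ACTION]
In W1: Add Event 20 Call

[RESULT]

                                  
                                  
                                  
                                  
                                  
━━━━━━━━━━━━━━━━━━━━━━━━━━━━━━━━━━
CalendarWidget                    
──────────────────────────────────
              May 2020            
o Tu We Th Fr Sa Su               
            1  2  3               
4*  5  6  7  8  9 10*             
1 12 13* 14 15 16 17              
8* 19 20* 21 22 23 24             
5 26 27 28* 29 30 31              
                                  
                                  
                                  
                                  
   ┏━━━━━━━━━━━━━━━━━━━━━━━━┓     
━━━┃ ImageViewer            ┃━━━━━
   ┠────────────────────────┨     
   ┃░░░░░░░░░░░░████████████┃     
   ┃░░░░░░░░░░░░████████████┃     


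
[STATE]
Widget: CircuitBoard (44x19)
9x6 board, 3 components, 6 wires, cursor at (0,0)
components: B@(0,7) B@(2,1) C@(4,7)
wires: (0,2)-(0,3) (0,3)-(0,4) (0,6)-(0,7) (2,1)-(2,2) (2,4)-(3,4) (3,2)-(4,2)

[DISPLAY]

   0 1 2 3 4 5 6 7 8                        
0  [.]      · ─ · ─ ·       · ─ B           
                                            
1                                           
                                            
2       B ─ ·       ·                       
                    │                       
3           ·       ·                       
            │                               
4           ·                   C           
                                            
5                                           
Cursor: (0,0)                               
                                            
                                            
                                            
                                            
                                            
                                            


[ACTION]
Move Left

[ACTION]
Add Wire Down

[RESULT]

   0 1 2 3 4 5 6 7 8                        
0  [.]      · ─ · ─ ·       · ─ B           
    │                                       
1   ·                                       
                                            
2       B ─ ·       ·                       
                    │                       
3           ·       ·                       
            │                               
4           ·                   C           
                                            
5                                           
Cursor: (0,0)                               
                                            
                                            
                                            
                                            
                                            
                                            


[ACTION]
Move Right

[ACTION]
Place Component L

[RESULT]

   0 1 2 3 4 5 6 7 8                        
0   ·  [L]  · ─ · ─ ·       · ─ B           
    │                                       
1   ·                                       
                                            
2       B ─ ·       ·                       
                    │                       
3           ·       ·                       
            │                               
4           ·                   C           
                                            
5                                           
Cursor: (0,1)                               
                                            
                                            
                                            
                                            
                                            
                                            


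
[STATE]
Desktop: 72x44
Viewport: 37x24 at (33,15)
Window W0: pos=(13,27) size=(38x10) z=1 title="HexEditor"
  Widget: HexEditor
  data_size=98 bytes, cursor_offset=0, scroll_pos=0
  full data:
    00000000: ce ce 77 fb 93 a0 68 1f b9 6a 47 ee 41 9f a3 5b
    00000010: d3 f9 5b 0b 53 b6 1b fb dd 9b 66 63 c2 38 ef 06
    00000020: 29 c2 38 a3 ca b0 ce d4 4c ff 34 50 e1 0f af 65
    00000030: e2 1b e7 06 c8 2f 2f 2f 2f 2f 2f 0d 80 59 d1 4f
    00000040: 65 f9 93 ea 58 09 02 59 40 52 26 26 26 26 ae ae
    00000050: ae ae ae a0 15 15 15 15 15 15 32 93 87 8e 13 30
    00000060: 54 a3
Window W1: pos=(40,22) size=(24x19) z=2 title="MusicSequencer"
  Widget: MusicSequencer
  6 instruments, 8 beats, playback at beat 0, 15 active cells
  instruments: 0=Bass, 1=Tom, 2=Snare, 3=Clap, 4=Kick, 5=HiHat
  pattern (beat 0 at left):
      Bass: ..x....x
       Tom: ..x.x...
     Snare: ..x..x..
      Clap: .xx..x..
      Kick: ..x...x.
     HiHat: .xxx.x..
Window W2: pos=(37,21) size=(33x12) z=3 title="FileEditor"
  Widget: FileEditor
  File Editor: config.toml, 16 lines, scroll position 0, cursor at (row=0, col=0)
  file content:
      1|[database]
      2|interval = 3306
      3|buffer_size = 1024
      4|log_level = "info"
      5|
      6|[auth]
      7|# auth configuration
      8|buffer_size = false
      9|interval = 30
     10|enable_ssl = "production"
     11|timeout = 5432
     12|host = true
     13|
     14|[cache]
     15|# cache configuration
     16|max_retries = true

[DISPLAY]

                                     
                                     
                                     
                                     
                                     
                                     
    ┏━━━━━━━━━━━━━━━━━━━━━━━━━━━━━━━┓
    ┃ FileEditor                    ┃
    ┠───────────────────────────────┨
    ┃█database]                    ▲┃
    ┃interval = 3306               █┃
    ┃buffer_size = 1024            ░┃
━━━━┃log_level = "info"            ░┃
    ┃                              ░┃
────┃[auth]                        ░┃
fb 9┃# auth configuration          ░┃
0b 5┃buffer_size = false           ▼┃
a3 c┗━━━━━━━━━━━━━━━━━━━━━━━━━━━━━━━┛
06 c8 2┃                      ┃      
ea 58 0┃                      ┃      
a0 15 1┃                      ┃      
━━━━━━━┃                      ┃      
       ┃                      ┃      
       ┃                      ┃      


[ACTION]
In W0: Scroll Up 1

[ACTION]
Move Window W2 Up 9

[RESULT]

    ┃█database]                    ▲┃
    ┃interval = 3306               █┃
    ┃buffer_size = 1024            ░┃
    ┃log_level = "info"            ░┃
    ┃                              ░┃
    ┃[auth]                        ░┃
    ┃# auth configuration          ░┃
    ┃buffer_size = false           ▼┃
    ┗━━━━━━━━━━━━━━━━━━━━━━━━━━━━━━━┛
       ┠──────────────────────┨      
       ┃      ▼1234567        ┃      
       ┃  Bass··█····█        ┃      
━━━━━━━┃   Tom··█·█···        ┃      
       ┃ Snare··█··█··        ┃      
───────┃  Clap·██··█··        ┃      
fb 93 a┃  Kick··█···█·        ┃      
0b 53 b┃ HiHat·███·█··        ┃      
a3 ca b┃                      ┃      
06 c8 2┃                      ┃      
ea 58 0┃                      ┃      
a0 15 1┃                      ┃      
━━━━━━━┃                      ┃      
       ┃                      ┃      
       ┃                      ┃      
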